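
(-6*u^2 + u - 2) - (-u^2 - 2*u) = -5*u^2 + 3*u - 2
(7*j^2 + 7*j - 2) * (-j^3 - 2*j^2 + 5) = -7*j^5 - 21*j^4 - 12*j^3 + 39*j^2 + 35*j - 10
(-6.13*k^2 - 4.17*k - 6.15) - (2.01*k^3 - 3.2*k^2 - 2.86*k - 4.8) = -2.01*k^3 - 2.93*k^2 - 1.31*k - 1.35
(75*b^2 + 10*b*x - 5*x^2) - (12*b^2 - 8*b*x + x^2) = 63*b^2 + 18*b*x - 6*x^2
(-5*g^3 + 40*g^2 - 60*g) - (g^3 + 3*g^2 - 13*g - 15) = -6*g^3 + 37*g^2 - 47*g + 15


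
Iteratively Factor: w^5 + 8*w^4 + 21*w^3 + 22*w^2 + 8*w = (w + 2)*(w^4 + 6*w^3 + 9*w^2 + 4*w) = w*(w + 2)*(w^3 + 6*w^2 + 9*w + 4) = w*(w + 1)*(w + 2)*(w^2 + 5*w + 4) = w*(w + 1)*(w + 2)*(w + 4)*(w + 1)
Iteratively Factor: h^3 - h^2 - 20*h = (h - 5)*(h^2 + 4*h) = (h - 5)*(h + 4)*(h)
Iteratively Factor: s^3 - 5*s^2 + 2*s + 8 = (s - 4)*(s^2 - s - 2) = (s - 4)*(s + 1)*(s - 2)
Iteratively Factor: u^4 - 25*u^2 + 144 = (u - 3)*(u^3 + 3*u^2 - 16*u - 48) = (u - 3)*(u + 4)*(u^2 - u - 12) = (u - 4)*(u - 3)*(u + 4)*(u + 3)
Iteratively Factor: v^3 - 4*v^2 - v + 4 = (v - 1)*(v^2 - 3*v - 4) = (v - 4)*(v - 1)*(v + 1)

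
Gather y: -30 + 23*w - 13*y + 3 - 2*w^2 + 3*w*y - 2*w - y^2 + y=-2*w^2 + 21*w - y^2 + y*(3*w - 12) - 27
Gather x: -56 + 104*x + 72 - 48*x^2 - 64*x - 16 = -48*x^2 + 40*x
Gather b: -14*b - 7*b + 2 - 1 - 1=-21*b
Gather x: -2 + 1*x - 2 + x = 2*x - 4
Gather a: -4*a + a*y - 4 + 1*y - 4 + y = a*(y - 4) + 2*y - 8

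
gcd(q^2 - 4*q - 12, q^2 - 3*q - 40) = 1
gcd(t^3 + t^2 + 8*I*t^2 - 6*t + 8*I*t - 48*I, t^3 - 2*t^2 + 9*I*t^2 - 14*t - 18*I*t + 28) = t - 2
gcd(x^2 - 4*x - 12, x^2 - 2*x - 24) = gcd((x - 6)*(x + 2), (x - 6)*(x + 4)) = x - 6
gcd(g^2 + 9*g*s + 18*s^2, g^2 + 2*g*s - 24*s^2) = g + 6*s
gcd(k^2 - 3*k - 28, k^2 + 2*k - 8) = k + 4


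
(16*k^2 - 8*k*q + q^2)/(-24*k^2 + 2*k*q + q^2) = (-4*k + q)/(6*k + q)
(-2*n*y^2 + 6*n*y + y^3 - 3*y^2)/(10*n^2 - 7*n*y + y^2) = y*(y - 3)/(-5*n + y)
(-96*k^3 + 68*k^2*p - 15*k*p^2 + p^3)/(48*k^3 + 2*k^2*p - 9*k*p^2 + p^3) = (-4*k + p)/(2*k + p)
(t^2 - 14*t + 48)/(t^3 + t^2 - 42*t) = (t - 8)/(t*(t + 7))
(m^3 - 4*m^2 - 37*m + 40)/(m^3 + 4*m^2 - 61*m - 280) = (m - 1)/(m + 7)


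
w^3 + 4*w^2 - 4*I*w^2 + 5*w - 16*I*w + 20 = (w + 4)*(w - 5*I)*(w + I)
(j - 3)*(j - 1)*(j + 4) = j^3 - 13*j + 12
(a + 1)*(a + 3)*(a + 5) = a^3 + 9*a^2 + 23*a + 15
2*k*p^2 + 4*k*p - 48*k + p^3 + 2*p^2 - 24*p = (2*k + p)*(p - 4)*(p + 6)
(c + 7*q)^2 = c^2 + 14*c*q + 49*q^2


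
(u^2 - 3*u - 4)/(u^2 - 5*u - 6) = (u - 4)/(u - 6)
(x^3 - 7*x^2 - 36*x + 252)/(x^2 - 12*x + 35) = (x^2 - 36)/(x - 5)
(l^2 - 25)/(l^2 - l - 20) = (l + 5)/(l + 4)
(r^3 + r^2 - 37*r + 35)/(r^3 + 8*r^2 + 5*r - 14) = (r - 5)/(r + 2)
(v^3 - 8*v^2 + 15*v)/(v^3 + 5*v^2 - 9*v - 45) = v*(v - 5)/(v^2 + 8*v + 15)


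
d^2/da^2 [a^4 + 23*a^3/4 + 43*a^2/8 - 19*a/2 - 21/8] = 12*a^2 + 69*a/2 + 43/4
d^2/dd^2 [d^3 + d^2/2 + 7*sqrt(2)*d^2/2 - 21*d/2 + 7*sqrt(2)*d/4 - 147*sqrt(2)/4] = 6*d + 1 + 7*sqrt(2)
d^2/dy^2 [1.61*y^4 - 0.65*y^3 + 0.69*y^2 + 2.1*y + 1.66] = 19.32*y^2 - 3.9*y + 1.38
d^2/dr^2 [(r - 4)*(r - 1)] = 2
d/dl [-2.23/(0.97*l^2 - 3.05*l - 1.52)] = (4.3262*l - 6.8015)/(-0.97*l^2 + 3.05*l + 1.52)^2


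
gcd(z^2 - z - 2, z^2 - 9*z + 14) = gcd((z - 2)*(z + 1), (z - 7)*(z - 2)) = z - 2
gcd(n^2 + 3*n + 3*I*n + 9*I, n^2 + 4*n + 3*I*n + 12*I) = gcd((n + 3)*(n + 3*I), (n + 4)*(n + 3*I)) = n + 3*I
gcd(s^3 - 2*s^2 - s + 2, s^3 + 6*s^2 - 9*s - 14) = s^2 - s - 2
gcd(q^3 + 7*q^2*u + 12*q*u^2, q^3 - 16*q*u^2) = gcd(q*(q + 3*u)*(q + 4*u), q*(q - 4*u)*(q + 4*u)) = q^2 + 4*q*u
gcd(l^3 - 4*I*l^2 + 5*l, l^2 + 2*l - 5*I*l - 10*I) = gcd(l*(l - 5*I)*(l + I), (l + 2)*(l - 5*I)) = l - 5*I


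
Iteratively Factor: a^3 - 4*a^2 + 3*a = (a - 3)*(a^2 - a) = a*(a - 3)*(a - 1)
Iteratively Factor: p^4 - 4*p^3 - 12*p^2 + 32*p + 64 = (p + 2)*(p^3 - 6*p^2 + 32) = (p - 4)*(p + 2)*(p^2 - 2*p - 8) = (p - 4)^2*(p + 2)*(p + 2)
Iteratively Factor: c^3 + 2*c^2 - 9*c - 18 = (c + 3)*(c^2 - c - 6) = (c - 3)*(c + 3)*(c + 2)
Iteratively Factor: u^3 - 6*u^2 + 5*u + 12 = (u - 4)*(u^2 - 2*u - 3) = (u - 4)*(u - 3)*(u + 1)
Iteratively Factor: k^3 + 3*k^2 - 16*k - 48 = (k - 4)*(k^2 + 7*k + 12) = (k - 4)*(k + 3)*(k + 4)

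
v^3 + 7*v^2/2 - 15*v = v*(v - 5/2)*(v + 6)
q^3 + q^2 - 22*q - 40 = (q - 5)*(q + 2)*(q + 4)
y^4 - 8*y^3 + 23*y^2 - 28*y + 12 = (y - 3)*(y - 2)^2*(y - 1)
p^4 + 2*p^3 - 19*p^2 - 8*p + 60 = (p - 3)*(p - 2)*(p + 2)*(p + 5)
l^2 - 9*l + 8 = (l - 8)*(l - 1)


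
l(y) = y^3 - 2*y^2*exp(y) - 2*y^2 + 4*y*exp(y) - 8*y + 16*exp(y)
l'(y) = -2*y^2*exp(y) + 3*y^2 - 4*y + 20*exp(y) - 8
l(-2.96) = -20.47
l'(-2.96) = 30.25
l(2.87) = 178.32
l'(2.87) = 67.42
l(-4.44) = -91.92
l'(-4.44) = 68.67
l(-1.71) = 3.43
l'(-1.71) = 10.17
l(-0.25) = 13.44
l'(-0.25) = 8.67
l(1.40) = 59.32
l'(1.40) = 57.49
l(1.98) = 100.54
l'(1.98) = 83.91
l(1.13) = 45.47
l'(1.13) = 45.32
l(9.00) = -890844.23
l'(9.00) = -1150438.92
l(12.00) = -36455729.28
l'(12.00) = -43617908.10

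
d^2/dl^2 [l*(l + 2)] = 2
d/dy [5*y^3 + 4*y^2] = y*(15*y + 8)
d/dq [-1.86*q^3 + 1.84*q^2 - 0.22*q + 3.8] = -5.58*q^2 + 3.68*q - 0.22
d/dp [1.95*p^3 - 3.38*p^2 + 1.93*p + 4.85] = 5.85*p^2 - 6.76*p + 1.93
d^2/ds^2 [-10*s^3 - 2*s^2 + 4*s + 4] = -60*s - 4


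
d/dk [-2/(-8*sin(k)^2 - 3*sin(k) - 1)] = -2*(16*sin(k) + 3)*cos(k)/(8*sin(k)^2 + 3*sin(k) + 1)^2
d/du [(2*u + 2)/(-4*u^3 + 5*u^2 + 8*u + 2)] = 2*(8*u^3 + 7*u^2 - 10*u - 6)/(16*u^6 - 40*u^5 - 39*u^4 + 64*u^3 + 84*u^2 + 32*u + 4)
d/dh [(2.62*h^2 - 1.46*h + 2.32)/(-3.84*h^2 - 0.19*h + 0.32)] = (-6.1042*h^2 + 19.4944*h - 0.0264)/(14.7456*h^4 + 1.4592*h^3 - 2.4215*h^2 - 0.1216*h + 0.1024)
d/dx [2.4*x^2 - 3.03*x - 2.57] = 4.8*x - 3.03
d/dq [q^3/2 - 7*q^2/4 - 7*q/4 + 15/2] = 3*q^2/2 - 7*q/2 - 7/4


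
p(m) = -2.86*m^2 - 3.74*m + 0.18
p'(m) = -5.72*m - 3.74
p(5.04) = -91.32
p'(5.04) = -32.57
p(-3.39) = -20.01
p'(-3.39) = 15.65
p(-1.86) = -2.76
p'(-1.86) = 6.90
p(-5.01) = -52.87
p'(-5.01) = 24.92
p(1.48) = -11.62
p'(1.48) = -12.21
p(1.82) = -16.10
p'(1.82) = -14.15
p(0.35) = -1.48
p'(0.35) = -5.74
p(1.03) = -6.71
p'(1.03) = -9.63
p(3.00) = -36.78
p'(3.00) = -20.90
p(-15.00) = -587.22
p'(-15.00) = 82.06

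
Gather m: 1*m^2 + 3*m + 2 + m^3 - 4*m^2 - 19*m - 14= m^3 - 3*m^2 - 16*m - 12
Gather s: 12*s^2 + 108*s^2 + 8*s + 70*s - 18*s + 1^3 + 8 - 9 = 120*s^2 + 60*s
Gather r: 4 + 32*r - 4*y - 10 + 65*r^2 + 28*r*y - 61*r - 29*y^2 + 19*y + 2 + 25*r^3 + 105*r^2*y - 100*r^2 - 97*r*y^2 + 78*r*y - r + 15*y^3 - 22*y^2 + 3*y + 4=25*r^3 + r^2*(105*y - 35) + r*(-97*y^2 + 106*y - 30) + 15*y^3 - 51*y^2 + 18*y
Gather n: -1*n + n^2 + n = n^2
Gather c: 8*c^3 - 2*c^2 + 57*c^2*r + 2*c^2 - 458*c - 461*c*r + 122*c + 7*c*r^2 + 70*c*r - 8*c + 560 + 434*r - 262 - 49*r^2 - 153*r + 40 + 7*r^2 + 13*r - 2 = 8*c^3 + 57*c^2*r + c*(7*r^2 - 391*r - 344) - 42*r^2 + 294*r + 336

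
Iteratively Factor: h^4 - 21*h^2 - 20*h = (h - 5)*(h^3 + 5*h^2 + 4*h) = (h - 5)*(h + 1)*(h^2 + 4*h) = (h - 5)*(h + 1)*(h + 4)*(h)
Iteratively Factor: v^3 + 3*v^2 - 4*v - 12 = (v + 3)*(v^2 - 4) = (v + 2)*(v + 3)*(v - 2)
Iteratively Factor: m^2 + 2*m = (m + 2)*(m)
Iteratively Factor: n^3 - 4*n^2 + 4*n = (n - 2)*(n^2 - 2*n) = (n - 2)^2*(n)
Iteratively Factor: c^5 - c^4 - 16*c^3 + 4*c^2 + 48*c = (c - 2)*(c^4 + c^3 - 14*c^2 - 24*c) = (c - 4)*(c - 2)*(c^3 + 5*c^2 + 6*c) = (c - 4)*(c - 2)*(c + 2)*(c^2 + 3*c) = c*(c - 4)*(c - 2)*(c + 2)*(c + 3)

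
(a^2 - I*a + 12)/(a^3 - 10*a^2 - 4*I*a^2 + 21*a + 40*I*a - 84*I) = (a + 3*I)/(a^2 - 10*a + 21)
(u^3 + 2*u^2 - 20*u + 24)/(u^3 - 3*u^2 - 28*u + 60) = (u^2 + 4*u - 12)/(u^2 - u - 30)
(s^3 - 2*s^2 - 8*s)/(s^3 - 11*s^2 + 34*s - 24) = s*(s + 2)/(s^2 - 7*s + 6)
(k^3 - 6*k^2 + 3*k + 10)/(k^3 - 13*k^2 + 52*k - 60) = (k + 1)/(k - 6)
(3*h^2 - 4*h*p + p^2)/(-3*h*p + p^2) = (-h + p)/p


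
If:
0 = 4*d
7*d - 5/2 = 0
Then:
No Solution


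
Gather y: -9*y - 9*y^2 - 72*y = -9*y^2 - 81*y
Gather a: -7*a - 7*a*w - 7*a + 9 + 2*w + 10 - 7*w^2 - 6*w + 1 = a*(-7*w - 14) - 7*w^2 - 4*w + 20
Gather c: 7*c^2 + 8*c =7*c^2 + 8*c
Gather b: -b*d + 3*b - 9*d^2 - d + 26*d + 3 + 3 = b*(3 - d) - 9*d^2 + 25*d + 6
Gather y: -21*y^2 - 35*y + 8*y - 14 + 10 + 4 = -21*y^2 - 27*y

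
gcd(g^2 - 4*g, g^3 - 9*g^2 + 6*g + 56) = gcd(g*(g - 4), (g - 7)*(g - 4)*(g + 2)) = g - 4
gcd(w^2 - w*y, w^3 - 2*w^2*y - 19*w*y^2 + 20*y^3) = -w + y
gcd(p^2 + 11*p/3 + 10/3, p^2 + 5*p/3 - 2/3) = p + 2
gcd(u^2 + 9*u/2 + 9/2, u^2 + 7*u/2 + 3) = u + 3/2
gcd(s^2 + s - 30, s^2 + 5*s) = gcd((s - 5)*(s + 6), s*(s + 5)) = 1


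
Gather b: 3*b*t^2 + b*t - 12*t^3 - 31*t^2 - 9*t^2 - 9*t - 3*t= b*(3*t^2 + t) - 12*t^3 - 40*t^2 - 12*t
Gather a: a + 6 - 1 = a + 5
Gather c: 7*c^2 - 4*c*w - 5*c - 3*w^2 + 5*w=7*c^2 + c*(-4*w - 5) - 3*w^2 + 5*w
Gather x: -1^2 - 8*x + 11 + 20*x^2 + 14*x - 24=20*x^2 + 6*x - 14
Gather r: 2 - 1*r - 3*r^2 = -3*r^2 - r + 2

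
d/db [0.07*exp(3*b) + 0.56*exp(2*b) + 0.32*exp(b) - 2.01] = (0.21*exp(2*b) + 1.12*exp(b) + 0.32)*exp(b)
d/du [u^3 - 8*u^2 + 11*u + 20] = 3*u^2 - 16*u + 11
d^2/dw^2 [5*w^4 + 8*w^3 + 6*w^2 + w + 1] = 60*w^2 + 48*w + 12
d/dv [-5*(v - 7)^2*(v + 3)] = 5*(1 - 3*v)*(v - 7)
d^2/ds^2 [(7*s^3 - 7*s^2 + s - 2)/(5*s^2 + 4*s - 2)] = 2*(347*s^3 - 528*s^2 - 6*s - 72)/(125*s^6 + 300*s^5 + 90*s^4 - 176*s^3 - 36*s^2 + 48*s - 8)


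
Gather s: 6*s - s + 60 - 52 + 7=5*s + 15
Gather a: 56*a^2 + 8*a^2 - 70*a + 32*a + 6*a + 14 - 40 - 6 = 64*a^2 - 32*a - 32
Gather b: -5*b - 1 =-5*b - 1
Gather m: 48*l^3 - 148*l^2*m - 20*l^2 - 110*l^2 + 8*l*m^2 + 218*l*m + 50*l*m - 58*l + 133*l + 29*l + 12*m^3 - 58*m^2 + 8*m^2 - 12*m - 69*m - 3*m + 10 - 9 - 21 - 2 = 48*l^3 - 130*l^2 + 104*l + 12*m^3 + m^2*(8*l - 50) + m*(-148*l^2 + 268*l - 84) - 22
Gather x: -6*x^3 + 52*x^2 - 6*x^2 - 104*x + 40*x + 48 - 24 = -6*x^3 + 46*x^2 - 64*x + 24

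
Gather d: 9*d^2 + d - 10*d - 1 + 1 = 9*d^2 - 9*d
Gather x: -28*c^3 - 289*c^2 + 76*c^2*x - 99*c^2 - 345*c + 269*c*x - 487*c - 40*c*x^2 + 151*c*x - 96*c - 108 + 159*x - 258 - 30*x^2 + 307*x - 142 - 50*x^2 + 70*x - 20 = -28*c^3 - 388*c^2 - 928*c + x^2*(-40*c - 80) + x*(76*c^2 + 420*c + 536) - 528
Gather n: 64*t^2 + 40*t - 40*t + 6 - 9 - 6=64*t^2 - 9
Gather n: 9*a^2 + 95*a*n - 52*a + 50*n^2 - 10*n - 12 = 9*a^2 - 52*a + 50*n^2 + n*(95*a - 10) - 12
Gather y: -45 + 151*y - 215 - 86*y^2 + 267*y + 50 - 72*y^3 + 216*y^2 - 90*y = -72*y^3 + 130*y^2 + 328*y - 210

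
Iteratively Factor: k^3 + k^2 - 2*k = (k)*(k^2 + k - 2) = k*(k - 1)*(k + 2)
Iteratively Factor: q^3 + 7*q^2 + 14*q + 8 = (q + 2)*(q^2 + 5*q + 4) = (q + 1)*(q + 2)*(q + 4)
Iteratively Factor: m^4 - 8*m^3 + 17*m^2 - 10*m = (m - 5)*(m^3 - 3*m^2 + 2*m) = (m - 5)*(m - 1)*(m^2 - 2*m) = (m - 5)*(m - 2)*(m - 1)*(m)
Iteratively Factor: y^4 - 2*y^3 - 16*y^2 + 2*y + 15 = (y - 1)*(y^3 - y^2 - 17*y - 15) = (y - 5)*(y - 1)*(y^2 + 4*y + 3) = (y - 5)*(y - 1)*(y + 3)*(y + 1)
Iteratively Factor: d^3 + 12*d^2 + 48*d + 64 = (d + 4)*(d^2 + 8*d + 16) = (d + 4)^2*(d + 4)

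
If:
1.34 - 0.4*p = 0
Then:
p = 3.35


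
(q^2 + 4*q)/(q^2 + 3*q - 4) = q/(q - 1)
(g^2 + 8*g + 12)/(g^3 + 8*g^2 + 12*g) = 1/g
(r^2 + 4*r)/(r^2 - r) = (r + 4)/(r - 1)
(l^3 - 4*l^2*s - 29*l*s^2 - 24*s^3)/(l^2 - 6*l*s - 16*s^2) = (l^2 + 4*l*s + 3*s^2)/(l + 2*s)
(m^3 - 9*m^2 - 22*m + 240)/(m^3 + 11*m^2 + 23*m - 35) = (m^2 - 14*m + 48)/(m^2 + 6*m - 7)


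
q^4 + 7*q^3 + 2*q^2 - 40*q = q*(q - 2)*(q + 4)*(q + 5)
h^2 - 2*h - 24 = (h - 6)*(h + 4)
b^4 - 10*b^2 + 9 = (b - 3)*(b - 1)*(b + 1)*(b + 3)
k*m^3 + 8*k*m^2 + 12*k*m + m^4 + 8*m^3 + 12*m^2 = m*(k + m)*(m + 2)*(m + 6)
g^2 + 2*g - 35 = (g - 5)*(g + 7)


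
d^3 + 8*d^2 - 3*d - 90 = (d - 3)*(d + 5)*(d + 6)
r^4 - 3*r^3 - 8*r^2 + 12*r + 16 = (r - 4)*(r - 2)*(r + 1)*(r + 2)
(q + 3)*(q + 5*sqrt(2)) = q^2 + 3*q + 5*sqrt(2)*q + 15*sqrt(2)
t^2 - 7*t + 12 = (t - 4)*(t - 3)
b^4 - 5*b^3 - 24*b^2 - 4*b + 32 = (b - 8)*(b - 1)*(b + 2)^2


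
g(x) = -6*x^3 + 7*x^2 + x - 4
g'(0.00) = 1.00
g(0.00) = -4.00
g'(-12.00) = -2759.00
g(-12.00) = 11360.00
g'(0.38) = 3.72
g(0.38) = -2.94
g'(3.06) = -124.70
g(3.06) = -107.31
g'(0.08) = 2.00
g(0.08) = -3.88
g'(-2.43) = -139.31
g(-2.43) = 121.00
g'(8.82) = -1275.78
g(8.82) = -3567.41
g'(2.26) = -59.30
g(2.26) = -35.25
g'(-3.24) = -233.32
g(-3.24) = 270.32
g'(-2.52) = -148.59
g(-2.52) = 133.95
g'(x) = -18*x^2 + 14*x + 1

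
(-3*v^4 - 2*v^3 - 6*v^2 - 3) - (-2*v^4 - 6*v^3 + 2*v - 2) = -v^4 + 4*v^3 - 6*v^2 - 2*v - 1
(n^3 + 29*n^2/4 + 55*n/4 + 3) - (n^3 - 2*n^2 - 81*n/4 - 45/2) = 37*n^2/4 + 34*n + 51/2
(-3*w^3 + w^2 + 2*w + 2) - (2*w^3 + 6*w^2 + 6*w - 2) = -5*w^3 - 5*w^2 - 4*w + 4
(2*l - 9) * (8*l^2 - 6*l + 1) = 16*l^3 - 84*l^2 + 56*l - 9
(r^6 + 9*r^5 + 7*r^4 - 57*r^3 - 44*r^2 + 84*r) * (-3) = -3*r^6 - 27*r^5 - 21*r^4 + 171*r^3 + 132*r^2 - 252*r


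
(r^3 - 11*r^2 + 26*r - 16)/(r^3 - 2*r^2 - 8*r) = (-r^3 + 11*r^2 - 26*r + 16)/(r*(-r^2 + 2*r + 8))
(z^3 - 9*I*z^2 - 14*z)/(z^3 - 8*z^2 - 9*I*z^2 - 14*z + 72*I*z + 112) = z/(z - 8)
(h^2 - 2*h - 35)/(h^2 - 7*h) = (h + 5)/h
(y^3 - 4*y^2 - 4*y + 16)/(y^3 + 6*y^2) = (y^3 - 4*y^2 - 4*y + 16)/(y^2*(y + 6))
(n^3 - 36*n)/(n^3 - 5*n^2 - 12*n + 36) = n*(n + 6)/(n^2 + n - 6)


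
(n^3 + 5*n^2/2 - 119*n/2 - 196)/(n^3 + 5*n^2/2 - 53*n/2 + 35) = (2*n^2 - 9*n - 56)/(2*n^2 - 9*n + 10)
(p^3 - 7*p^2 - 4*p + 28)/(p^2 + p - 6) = (p^2 - 5*p - 14)/(p + 3)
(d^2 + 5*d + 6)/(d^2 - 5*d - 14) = (d + 3)/(d - 7)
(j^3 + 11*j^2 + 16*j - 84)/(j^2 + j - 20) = (j^3 + 11*j^2 + 16*j - 84)/(j^2 + j - 20)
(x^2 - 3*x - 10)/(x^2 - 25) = (x + 2)/(x + 5)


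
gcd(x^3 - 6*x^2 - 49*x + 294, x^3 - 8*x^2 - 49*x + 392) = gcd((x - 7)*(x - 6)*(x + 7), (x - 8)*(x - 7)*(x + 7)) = x^2 - 49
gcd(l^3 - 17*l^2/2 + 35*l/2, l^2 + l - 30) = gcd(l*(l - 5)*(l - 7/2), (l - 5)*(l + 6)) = l - 5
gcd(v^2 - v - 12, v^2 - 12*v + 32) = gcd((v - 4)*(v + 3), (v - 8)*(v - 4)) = v - 4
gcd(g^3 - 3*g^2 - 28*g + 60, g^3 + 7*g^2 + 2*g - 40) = g^2 + 3*g - 10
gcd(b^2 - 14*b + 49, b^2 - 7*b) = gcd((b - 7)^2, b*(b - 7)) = b - 7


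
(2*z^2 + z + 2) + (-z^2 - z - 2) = z^2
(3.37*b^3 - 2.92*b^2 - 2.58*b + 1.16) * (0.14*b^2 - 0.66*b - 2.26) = 0.4718*b^5 - 2.633*b^4 - 6.0502*b^3 + 8.4644*b^2 + 5.0652*b - 2.6216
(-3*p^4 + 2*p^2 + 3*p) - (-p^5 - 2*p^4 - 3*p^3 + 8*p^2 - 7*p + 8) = p^5 - p^4 + 3*p^3 - 6*p^2 + 10*p - 8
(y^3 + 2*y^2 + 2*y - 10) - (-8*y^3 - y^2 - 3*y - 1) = 9*y^3 + 3*y^2 + 5*y - 9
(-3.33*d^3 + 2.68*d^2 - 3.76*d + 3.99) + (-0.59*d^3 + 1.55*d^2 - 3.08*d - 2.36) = -3.92*d^3 + 4.23*d^2 - 6.84*d + 1.63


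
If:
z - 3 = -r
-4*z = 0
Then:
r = 3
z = 0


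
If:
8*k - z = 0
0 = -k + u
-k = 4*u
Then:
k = 0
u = 0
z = 0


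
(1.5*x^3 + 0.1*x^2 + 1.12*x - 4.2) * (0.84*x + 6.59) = 1.26*x^4 + 9.969*x^3 + 1.5998*x^2 + 3.8528*x - 27.678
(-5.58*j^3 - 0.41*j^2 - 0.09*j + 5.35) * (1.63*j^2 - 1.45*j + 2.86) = -9.0954*j^5 + 7.4227*j^4 - 15.511*j^3 + 7.6784*j^2 - 8.0149*j + 15.301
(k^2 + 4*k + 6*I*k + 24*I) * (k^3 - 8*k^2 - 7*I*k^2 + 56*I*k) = k^5 - 4*k^4 - I*k^4 + 10*k^3 + 4*I*k^3 - 168*k^2 + 32*I*k^2 - 1344*k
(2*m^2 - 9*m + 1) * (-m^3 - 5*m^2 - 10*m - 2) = -2*m^5 - m^4 + 24*m^3 + 81*m^2 + 8*m - 2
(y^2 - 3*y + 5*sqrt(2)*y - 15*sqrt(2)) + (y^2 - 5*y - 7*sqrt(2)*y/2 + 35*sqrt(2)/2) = 2*y^2 - 8*y + 3*sqrt(2)*y/2 + 5*sqrt(2)/2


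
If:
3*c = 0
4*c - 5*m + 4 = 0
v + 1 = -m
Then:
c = 0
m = 4/5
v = -9/5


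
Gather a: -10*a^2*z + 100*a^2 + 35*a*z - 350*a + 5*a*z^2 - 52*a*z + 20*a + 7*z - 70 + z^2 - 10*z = a^2*(100 - 10*z) + a*(5*z^2 - 17*z - 330) + z^2 - 3*z - 70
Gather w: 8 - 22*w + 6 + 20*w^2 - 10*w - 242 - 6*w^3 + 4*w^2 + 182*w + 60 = -6*w^3 + 24*w^2 + 150*w - 168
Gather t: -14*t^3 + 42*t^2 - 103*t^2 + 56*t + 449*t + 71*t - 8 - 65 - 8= -14*t^3 - 61*t^2 + 576*t - 81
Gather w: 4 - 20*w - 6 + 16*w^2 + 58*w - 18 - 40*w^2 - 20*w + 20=-24*w^2 + 18*w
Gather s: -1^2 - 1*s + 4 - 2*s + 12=15 - 3*s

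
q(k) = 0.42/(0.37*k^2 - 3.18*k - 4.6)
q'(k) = 0.42*(3.18 - 0.74*k)/(0.37*k^2 - 3.18*k - 4.6)^2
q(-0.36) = -0.12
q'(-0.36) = 0.12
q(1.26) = -0.05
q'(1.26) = 0.01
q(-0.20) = -0.11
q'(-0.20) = 0.09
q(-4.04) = 0.03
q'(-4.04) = 0.01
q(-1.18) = -1.26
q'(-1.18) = 15.41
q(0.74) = -0.06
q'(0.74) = 0.02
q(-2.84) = 0.06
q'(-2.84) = 0.04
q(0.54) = -0.07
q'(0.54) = 0.03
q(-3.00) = 0.05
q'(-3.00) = 0.03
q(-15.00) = 0.00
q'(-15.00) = 0.00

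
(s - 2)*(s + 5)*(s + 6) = s^3 + 9*s^2 + 8*s - 60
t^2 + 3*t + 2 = (t + 1)*(t + 2)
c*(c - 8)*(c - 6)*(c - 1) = c^4 - 15*c^3 + 62*c^2 - 48*c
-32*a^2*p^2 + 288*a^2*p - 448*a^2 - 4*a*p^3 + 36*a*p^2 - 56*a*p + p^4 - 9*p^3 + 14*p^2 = (-8*a + p)*(4*a + p)*(p - 7)*(p - 2)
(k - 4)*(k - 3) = k^2 - 7*k + 12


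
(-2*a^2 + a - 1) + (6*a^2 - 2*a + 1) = 4*a^2 - a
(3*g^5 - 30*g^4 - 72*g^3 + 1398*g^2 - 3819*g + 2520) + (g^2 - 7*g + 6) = 3*g^5 - 30*g^4 - 72*g^3 + 1399*g^2 - 3826*g + 2526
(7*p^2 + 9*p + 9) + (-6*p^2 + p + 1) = p^2 + 10*p + 10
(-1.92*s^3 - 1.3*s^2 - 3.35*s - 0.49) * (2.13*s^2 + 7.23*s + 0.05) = -4.0896*s^5 - 16.6506*s^4 - 16.6305*s^3 - 25.3292*s^2 - 3.7102*s - 0.0245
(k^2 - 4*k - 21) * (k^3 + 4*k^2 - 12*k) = k^5 - 49*k^3 - 36*k^2 + 252*k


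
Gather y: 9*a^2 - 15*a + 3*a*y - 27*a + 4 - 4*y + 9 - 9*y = 9*a^2 - 42*a + y*(3*a - 13) + 13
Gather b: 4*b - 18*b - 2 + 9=7 - 14*b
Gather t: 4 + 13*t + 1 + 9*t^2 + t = 9*t^2 + 14*t + 5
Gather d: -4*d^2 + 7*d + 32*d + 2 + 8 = -4*d^2 + 39*d + 10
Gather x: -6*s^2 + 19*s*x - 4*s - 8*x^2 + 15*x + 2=-6*s^2 - 4*s - 8*x^2 + x*(19*s + 15) + 2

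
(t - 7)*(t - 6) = t^2 - 13*t + 42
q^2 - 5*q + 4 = (q - 4)*(q - 1)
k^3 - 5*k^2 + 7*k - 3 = (k - 3)*(k - 1)^2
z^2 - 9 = (z - 3)*(z + 3)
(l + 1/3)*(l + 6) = l^2 + 19*l/3 + 2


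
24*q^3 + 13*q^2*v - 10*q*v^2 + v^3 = (-8*q + v)*(-3*q + v)*(q + v)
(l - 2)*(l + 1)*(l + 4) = l^3 + 3*l^2 - 6*l - 8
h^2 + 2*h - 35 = (h - 5)*(h + 7)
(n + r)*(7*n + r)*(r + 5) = 7*n^2*r + 35*n^2 + 8*n*r^2 + 40*n*r + r^3 + 5*r^2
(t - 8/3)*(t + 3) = t^2 + t/3 - 8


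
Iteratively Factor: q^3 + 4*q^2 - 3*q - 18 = (q - 2)*(q^2 + 6*q + 9) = (q - 2)*(q + 3)*(q + 3)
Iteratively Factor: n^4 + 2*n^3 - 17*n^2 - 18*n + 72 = (n - 2)*(n^3 + 4*n^2 - 9*n - 36) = (n - 3)*(n - 2)*(n^2 + 7*n + 12) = (n - 3)*(n - 2)*(n + 3)*(n + 4)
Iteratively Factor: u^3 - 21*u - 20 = (u + 1)*(u^2 - u - 20) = (u + 1)*(u + 4)*(u - 5)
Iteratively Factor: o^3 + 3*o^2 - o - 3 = (o + 3)*(o^2 - 1) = (o - 1)*(o + 3)*(o + 1)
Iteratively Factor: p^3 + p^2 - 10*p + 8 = (p + 4)*(p^2 - 3*p + 2) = (p - 2)*(p + 4)*(p - 1)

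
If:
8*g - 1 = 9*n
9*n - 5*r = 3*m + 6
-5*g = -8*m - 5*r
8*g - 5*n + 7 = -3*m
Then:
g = -529/79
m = 428/79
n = -479/79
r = -6069/395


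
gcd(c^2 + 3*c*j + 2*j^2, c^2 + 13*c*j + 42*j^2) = 1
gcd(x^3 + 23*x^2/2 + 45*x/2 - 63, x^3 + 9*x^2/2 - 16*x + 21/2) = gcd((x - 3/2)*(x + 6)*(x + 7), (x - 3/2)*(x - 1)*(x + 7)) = x^2 + 11*x/2 - 21/2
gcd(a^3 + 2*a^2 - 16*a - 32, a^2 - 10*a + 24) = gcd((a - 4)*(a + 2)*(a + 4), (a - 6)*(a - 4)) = a - 4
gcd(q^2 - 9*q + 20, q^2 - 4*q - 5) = q - 5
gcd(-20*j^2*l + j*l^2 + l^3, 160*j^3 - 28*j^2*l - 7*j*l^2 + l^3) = 20*j^2 - j*l - l^2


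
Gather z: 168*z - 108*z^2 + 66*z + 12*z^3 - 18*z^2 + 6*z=12*z^3 - 126*z^2 + 240*z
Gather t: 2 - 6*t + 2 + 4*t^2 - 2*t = 4*t^2 - 8*t + 4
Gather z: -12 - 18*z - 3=-18*z - 15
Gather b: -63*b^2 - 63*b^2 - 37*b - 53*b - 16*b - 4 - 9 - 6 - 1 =-126*b^2 - 106*b - 20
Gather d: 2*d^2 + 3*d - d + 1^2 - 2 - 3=2*d^2 + 2*d - 4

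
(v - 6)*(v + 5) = v^2 - v - 30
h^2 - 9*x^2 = (h - 3*x)*(h + 3*x)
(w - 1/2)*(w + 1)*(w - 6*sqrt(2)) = w^3 - 6*sqrt(2)*w^2 + w^2/2 - 3*sqrt(2)*w - w/2 + 3*sqrt(2)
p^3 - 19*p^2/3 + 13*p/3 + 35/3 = (p - 5)*(p - 7/3)*(p + 1)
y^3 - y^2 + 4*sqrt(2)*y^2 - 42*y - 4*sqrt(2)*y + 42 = (y - 1)*(y - 3*sqrt(2))*(y + 7*sqrt(2))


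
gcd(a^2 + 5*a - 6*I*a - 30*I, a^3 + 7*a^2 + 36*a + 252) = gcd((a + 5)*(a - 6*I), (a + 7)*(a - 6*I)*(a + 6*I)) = a - 6*I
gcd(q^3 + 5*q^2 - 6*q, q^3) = q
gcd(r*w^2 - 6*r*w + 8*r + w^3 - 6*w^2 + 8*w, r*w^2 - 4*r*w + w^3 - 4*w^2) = r*w - 4*r + w^2 - 4*w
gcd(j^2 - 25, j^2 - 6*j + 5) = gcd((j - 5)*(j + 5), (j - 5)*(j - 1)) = j - 5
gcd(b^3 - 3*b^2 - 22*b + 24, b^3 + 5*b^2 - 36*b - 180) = b - 6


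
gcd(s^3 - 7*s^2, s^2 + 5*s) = s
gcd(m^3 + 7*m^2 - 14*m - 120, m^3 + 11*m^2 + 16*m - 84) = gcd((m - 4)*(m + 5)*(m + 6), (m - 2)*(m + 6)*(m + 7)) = m + 6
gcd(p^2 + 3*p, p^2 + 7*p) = p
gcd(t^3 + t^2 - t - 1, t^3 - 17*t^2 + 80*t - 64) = t - 1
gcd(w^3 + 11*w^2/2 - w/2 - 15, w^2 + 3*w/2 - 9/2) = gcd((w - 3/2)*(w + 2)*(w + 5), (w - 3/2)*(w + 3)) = w - 3/2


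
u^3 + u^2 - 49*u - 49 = (u - 7)*(u + 1)*(u + 7)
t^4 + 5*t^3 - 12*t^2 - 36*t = t*(t - 3)*(t + 2)*(t + 6)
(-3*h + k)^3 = -27*h^3 + 27*h^2*k - 9*h*k^2 + k^3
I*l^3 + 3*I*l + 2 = (l - I)*(l + 2*I)*(I*l + 1)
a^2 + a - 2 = (a - 1)*(a + 2)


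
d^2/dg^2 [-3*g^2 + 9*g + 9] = -6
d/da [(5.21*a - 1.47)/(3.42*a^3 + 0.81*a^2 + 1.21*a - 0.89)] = (-35.6364*a^3 + 10.8621*a^2 + 2.3814*a - 2.8582)/(11.6964*a^6 + 5.5404*a^5 + 8.9325*a^4 - 4.1274*a^3 + 0.0222999999999998*a^2 - 2.1538*a + 0.7921)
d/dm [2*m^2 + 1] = 4*m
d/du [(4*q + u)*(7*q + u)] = 11*q + 2*u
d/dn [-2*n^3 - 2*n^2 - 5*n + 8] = -6*n^2 - 4*n - 5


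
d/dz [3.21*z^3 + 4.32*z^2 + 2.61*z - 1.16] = 9.63*z^2 + 8.64*z + 2.61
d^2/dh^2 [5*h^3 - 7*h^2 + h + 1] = 30*h - 14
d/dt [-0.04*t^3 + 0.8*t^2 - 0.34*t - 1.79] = -0.12*t^2 + 1.6*t - 0.34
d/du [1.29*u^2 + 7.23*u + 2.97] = 2.58*u + 7.23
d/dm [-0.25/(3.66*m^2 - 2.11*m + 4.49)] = (1.83*m - 0.5275)/(3.66*m^2 - 2.11*m + 4.49)^2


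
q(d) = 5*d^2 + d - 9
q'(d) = 10*d + 1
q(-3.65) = 53.96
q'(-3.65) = -35.50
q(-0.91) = -5.77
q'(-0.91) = -8.10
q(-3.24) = 40.25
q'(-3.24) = -31.40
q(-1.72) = 4.07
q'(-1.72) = -16.20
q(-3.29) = 41.83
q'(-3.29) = -31.90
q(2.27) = 19.03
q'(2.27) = 23.70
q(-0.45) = -8.44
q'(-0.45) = -3.50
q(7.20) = 257.40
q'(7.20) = 73.00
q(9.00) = 405.00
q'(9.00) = 91.00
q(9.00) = 405.00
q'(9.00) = 91.00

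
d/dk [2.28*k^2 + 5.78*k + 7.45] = 4.56*k + 5.78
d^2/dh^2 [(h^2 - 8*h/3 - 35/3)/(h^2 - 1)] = 16*(-h^3 - 12*h^2 - 3*h - 4)/(3*(h^6 - 3*h^4 + 3*h^2 - 1))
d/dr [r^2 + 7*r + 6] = 2*r + 7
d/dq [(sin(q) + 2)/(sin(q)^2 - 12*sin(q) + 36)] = -(sin(q) + 10)*cos(q)/(sin(q) - 6)^3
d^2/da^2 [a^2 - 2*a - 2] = 2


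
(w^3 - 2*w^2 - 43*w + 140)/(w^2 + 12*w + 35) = (w^2 - 9*w + 20)/(w + 5)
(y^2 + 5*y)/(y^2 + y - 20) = y/(y - 4)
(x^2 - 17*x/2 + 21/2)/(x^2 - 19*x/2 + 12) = (x - 7)/(x - 8)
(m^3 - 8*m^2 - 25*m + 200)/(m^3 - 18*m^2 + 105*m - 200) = (m + 5)/(m - 5)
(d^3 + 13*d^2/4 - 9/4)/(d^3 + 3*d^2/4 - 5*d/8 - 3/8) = 2*(d + 3)/(2*d + 1)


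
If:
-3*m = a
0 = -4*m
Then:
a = 0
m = 0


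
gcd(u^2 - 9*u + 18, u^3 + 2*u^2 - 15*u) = u - 3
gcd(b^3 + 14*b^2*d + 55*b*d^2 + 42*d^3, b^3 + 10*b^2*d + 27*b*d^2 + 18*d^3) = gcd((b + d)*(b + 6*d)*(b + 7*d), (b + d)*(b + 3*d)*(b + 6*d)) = b^2 + 7*b*d + 6*d^2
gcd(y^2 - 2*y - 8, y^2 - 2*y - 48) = 1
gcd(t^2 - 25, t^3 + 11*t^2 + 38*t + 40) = t + 5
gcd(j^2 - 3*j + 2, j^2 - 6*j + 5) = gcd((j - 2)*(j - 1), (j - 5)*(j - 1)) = j - 1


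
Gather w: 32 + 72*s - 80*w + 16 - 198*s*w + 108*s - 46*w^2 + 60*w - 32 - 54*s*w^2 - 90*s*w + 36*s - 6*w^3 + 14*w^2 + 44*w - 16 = 216*s - 6*w^3 + w^2*(-54*s - 32) + w*(24 - 288*s)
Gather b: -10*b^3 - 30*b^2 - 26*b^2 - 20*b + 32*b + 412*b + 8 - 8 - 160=-10*b^3 - 56*b^2 + 424*b - 160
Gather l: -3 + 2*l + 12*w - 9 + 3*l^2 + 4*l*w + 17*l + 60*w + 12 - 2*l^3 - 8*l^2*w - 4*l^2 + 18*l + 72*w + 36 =-2*l^3 + l^2*(-8*w - 1) + l*(4*w + 37) + 144*w + 36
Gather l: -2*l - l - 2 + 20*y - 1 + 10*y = -3*l + 30*y - 3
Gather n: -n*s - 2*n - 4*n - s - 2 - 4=n*(-s - 6) - s - 6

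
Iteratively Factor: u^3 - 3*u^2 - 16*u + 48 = (u - 4)*(u^2 + u - 12) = (u - 4)*(u + 4)*(u - 3)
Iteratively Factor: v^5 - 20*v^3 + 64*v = (v - 4)*(v^4 + 4*v^3 - 4*v^2 - 16*v) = (v - 4)*(v - 2)*(v^3 + 6*v^2 + 8*v) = (v - 4)*(v - 2)*(v + 4)*(v^2 + 2*v) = v*(v - 4)*(v - 2)*(v + 4)*(v + 2)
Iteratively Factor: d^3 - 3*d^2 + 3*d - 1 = (d - 1)*(d^2 - 2*d + 1) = (d - 1)^2*(d - 1)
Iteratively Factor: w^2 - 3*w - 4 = (w - 4)*(w + 1)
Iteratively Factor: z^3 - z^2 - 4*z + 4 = (z + 2)*(z^2 - 3*z + 2) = (z - 1)*(z + 2)*(z - 2)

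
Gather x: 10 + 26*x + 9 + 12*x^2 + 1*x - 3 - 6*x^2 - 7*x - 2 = 6*x^2 + 20*x + 14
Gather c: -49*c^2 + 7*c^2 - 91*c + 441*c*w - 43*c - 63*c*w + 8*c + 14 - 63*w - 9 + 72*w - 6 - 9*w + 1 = -42*c^2 + c*(378*w - 126)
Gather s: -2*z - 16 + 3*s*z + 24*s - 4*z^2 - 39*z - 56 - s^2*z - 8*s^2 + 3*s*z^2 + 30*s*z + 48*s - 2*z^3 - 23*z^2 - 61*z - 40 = s^2*(-z - 8) + s*(3*z^2 + 33*z + 72) - 2*z^3 - 27*z^2 - 102*z - 112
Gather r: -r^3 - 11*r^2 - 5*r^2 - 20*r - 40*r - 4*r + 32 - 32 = -r^3 - 16*r^2 - 64*r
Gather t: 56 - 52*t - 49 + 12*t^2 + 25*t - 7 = 12*t^2 - 27*t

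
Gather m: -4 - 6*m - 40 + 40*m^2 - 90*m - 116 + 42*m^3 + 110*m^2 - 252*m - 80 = 42*m^3 + 150*m^2 - 348*m - 240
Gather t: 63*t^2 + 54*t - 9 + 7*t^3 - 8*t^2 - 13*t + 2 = 7*t^3 + 55*t^2 + 41*t - 7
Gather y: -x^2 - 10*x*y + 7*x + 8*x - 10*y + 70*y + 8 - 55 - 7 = -x^2 + 15*x + y*(60 - 10*x) - 54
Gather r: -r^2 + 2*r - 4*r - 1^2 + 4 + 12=-r^2 - 2*r + 15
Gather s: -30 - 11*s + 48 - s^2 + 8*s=-s^2 - 3*s + 18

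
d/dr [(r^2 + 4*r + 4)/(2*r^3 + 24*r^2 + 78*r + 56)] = (-r^4 - 8*r^3 - 21*r^2 - 40*r - 44)/(2*(r^6 + 24*r^5 + 222*r^4 + 992*r^3 + 2193*r^2 + 2184*r + 784))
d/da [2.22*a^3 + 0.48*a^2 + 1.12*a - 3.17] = 6.66*a^2 + 0.96*a + 1.12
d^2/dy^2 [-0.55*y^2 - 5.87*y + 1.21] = -1.10000000000000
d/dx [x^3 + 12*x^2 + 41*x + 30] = 3*x^2 + 24*x + 41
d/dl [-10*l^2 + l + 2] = 1 - 20*l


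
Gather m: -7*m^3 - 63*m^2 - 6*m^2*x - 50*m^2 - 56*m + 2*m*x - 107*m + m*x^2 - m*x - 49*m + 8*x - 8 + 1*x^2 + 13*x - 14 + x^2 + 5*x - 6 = -7*m^3 + m^2*(-6*x - 113) + m*(x^2 + x - 212) + 2*x^2 + 26*x - 28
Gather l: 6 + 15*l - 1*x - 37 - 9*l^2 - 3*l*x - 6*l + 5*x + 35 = -9*l^2 + l*(9 - 3*x) + 4*x + 4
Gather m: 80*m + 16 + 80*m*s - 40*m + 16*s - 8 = m*(80*s + 40) + 16*s + 8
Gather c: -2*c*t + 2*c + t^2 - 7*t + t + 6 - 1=c*(2 - 2*t) + t^2 - 6*t + 5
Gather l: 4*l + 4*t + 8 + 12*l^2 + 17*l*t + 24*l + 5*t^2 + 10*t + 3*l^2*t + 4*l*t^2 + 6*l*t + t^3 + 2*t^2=l^2*(3*t + 12) + l*(4*t^2 + 23*t + 28) + t^3 + 7*t^2 + 14*t + 8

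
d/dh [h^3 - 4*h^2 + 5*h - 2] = 3*h^2 - 8*h + 5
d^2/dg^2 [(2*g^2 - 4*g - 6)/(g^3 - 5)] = 4*(g^6 - 6*g^5 - 18*g^4 + 35*g^3 - 60*g^2 - 45*g + 25)/(g^9 - 15*g^6 + 75*g^3 - 125)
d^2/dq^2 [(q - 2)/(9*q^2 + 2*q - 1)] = 2*((16 - 27*q)*(9*q^2 + 2*q - 1) + 4*(q - 2)*(9*q + 1)^2)/(9*q^2 + 2*q - 1)^3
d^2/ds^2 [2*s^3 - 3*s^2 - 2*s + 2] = 12*s - 6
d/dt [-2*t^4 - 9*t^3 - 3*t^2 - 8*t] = -8*t^3 - 27*t^2 - 6*t - 8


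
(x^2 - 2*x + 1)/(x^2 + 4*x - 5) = (x - 1)/(x + 5)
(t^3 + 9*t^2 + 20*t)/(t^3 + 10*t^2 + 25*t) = (t + 4)/(t + 5)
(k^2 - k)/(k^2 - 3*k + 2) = k/(k - 2)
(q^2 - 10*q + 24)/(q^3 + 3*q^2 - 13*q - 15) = (q^2 - 10*q + 24)/(q^3 + 3*q^2 - 13*q - 15)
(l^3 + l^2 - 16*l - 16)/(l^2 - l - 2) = (l^2 - 16)/(l - 2)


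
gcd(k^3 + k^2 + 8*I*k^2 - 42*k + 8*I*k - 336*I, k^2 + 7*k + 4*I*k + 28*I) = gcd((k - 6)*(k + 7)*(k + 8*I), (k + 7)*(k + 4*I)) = k + 7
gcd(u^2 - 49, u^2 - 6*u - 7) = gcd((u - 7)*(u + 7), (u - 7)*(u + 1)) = u - 7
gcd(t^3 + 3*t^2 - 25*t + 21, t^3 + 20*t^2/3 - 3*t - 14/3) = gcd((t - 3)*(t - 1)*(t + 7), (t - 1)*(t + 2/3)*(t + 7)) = t^2 + 6*t - 7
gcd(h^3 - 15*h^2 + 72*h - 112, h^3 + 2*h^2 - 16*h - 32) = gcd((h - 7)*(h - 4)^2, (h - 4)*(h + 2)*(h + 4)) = h - 4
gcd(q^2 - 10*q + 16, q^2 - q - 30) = 1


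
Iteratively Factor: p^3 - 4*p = (p + 2)*(p^2 - 2*p) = p*(p + 2)*(p - 2)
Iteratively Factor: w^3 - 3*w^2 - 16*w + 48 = (w - 3)*(w^2 - 16) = (w - 4)*(w - 3)*(w + 4)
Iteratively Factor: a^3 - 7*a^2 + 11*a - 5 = (a - 1)*(a^2 - 6*a + 5) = (a - 1)^2*(a - 5)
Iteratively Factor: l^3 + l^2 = (l)*(l^2 + l) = l*(l + 1)*(l)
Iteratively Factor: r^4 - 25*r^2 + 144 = (r + 3)*(r^3 - 3*r^2 - 16*r + 48) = (r - 4)*(r + 3)*(r^2 + r - 12) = (r - 4)*(r - 3)*(r + 3)*(r + 4)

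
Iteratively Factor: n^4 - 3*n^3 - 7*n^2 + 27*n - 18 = (n - 2)*(n^3 - n^2 - 9*n + 9) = (n - 3)*(n - 2)*(n^2 + 2*n - 3) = (n - 3)*(n - 2)*(n - 1)*(n + 3)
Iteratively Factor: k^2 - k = (k)*(k - 1)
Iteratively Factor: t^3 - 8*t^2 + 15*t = (t - 5)*(t^2 - 3*t) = (t - 5)*(t - 3)*(t)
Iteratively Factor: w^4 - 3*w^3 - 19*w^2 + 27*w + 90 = (w - 3)*(w^3 - 19*w - 30) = (w - 3)*(w + 2)*(w^2 - 2*w - 15) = (w - 3)*(w + 2)*(w + 3)*(w - 5)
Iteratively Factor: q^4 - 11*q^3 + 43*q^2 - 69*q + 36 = (q - 3)*(q^3 - 8*q^2 + 19*q - 12) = (q - 3)^2*(q^2 - 5*q + 4) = (q - 3)^2*(q - 1)*(q - 4)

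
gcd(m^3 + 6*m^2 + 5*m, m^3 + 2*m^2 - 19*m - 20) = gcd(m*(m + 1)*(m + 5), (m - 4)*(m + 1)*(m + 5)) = m^2 + 6*m + 5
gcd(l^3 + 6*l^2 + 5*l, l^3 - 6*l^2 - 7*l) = l^2 + l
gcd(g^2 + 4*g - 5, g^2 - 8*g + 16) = 1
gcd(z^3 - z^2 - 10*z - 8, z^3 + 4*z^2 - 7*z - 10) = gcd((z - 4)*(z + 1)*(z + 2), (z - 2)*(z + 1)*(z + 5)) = z + 1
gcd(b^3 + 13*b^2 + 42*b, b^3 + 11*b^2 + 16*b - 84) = b^2 + 13*b + 42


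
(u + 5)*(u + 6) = u^2 + 11*u + 30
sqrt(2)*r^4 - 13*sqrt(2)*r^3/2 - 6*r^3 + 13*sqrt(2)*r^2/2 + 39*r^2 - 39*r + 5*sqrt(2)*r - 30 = (r - 5)*(r - 2)*(r - 3*sqrt(2))*(sqrt(2)*r + sqrt(2)/2)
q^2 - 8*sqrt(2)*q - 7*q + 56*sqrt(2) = (q - 7)*(q - 8*sqrt(2))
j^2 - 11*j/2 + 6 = (j - 4)*(j - 3/2)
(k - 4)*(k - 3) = k^2 - 7*k + 12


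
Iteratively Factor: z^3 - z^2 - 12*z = (z + 3)*(z^2 - 4*z) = z*(z + 3)*(z - 4)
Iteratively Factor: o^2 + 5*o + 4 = (o + 1)*(o + 4)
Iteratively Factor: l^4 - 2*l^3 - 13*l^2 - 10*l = (l - 5)*(l^3 + 3*l^2 + 2*l) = (l - 5)*(l + 2)*(l^2 + l) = l*(l - 5)*(l + 2)*(l + 1)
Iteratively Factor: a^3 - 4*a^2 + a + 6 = (a - 3)*(a^2 - a - 2) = (a - 3)*(a + 1)*(a - 2)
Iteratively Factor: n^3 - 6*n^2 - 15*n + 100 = (n + 4)*(n^2 - 10*n + 25) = (n - 5)*(n + 4)*(n - 5)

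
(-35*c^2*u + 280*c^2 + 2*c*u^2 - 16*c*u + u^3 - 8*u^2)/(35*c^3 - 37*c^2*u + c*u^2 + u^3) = (u - 8)/(-c + u)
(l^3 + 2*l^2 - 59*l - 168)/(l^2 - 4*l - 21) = (l^2 - l - 56)/(l - 7)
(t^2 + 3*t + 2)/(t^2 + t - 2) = (t + 1)/(t - 1)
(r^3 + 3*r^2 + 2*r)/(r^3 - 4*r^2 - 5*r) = (r + 2)/(r - 5)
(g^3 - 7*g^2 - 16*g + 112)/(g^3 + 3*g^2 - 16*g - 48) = (g - 7)/(g + 3)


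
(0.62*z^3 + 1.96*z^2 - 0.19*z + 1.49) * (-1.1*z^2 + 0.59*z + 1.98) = -0.682*z^5 - 1.7902*z^4 + 2.593*z^3 + 2.1297*z^2 + 0.5029*z + 2.9502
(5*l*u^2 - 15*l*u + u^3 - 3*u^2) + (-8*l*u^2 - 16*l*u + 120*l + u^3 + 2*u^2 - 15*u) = -3*l*u^2 - 31*l*u + 120*l + 2*u^3 - u^2 - 15*u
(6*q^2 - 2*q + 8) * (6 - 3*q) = -18*q^3 + 42*q^2 - 36*q + 48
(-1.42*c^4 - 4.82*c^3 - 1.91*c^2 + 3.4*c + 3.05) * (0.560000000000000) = -0.7952*c^4 - 2.6992*c^3 - 1.0696*c^2 + 1.904*c + 1.708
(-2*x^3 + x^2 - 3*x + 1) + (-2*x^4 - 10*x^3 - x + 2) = -2*x^4 - 12*x^3 + x^2 - 4*x + 3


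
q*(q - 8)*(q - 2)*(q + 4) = q^4 - 6*q^3 - 24*q^2 + 64*q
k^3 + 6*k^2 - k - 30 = (k - 2)*(k + 3)*(k + 5)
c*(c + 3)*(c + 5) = c^3 + 8*c^2 + 15*c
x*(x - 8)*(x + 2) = x^3 - 6*x^2 - 16*x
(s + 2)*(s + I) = s^2 + 2*s + I*s + 2*I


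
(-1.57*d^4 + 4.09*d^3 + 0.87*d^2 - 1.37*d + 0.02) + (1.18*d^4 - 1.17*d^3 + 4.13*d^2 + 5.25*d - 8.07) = -0.39*d^4 + 2.92*d^3 + 5.0*d^2 + 3.88*d - 8.05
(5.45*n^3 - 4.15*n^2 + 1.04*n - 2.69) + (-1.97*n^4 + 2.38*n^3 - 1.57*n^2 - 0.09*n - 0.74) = -1.97*n^4 + 7.83*n^3 - 5.72*n^2 + 0.95*n - 3.43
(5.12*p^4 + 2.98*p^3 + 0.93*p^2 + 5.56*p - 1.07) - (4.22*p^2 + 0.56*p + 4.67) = 5.12*p^4 + 2.98*p^3 - 3.29*p^2 + 5.0*p - 5.74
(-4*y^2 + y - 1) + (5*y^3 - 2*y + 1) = 5*y^3 - 4*y^2 - y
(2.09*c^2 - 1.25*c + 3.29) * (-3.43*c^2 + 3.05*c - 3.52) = -7.1687*c^4 + 10.662*c^3 - 22.454*c^2 + 14.4345*c - 11.5808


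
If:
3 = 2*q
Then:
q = 3/2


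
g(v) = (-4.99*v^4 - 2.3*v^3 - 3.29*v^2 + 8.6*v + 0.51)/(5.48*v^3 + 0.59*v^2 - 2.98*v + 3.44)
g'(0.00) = 2.63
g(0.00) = 0.15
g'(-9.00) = -0.89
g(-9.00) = 8.02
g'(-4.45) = -0.80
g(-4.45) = 4.09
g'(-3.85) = -0.75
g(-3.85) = 3.62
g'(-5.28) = -0.84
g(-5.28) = 4.77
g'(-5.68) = -0.85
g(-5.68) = 5.11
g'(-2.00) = 0.56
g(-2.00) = 2.85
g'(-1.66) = 2.84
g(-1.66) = 3.33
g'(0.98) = -3.37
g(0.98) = -0.16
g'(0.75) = -3.48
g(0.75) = 0.67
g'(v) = (-16.44*v^2 - 1.18*v + 2.98)*(-4.99*v^4 - 2.3*v^3 - 3.29*v^2 + 8.6*v + 0.51)/(5.48*v^3 + 0.59*v^2 - 2.98*v + 3.44)^2 + (-19.96*v^3 - 6.9*v^2 - 6.58*v + 8.6)/(5.48*v^3 + 0.59*v^2 - 2.98*v + 3.44) = (-27.3452*v^6 - 5.8882*v^5 + 61.2828*v^4 - 149.2104*v^3 - 27.3902*v^2 - 23.237*v + 31.1038)/(30.0304*v^6 + 6.4664*v^5 - 32.3127*v^4 + 34.186*v^3 + 12.9396*v^2 - 20.5024*v + 11.8336)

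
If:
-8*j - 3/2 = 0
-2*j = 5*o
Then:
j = -3/16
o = 3/40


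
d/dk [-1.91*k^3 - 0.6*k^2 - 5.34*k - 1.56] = -5.73*k^2 - 1.2*k - 5.34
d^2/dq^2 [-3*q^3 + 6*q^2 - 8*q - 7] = 12 - 18*q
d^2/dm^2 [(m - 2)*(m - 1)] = 2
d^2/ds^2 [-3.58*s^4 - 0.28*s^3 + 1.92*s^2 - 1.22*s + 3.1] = -42.96*s^2 - 1.68*s + 3.84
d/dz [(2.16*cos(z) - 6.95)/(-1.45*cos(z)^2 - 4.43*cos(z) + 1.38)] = (-3.132*cos(z)^2 + 20.155*cos(z) + 27.8077)*sin(z)/(2.1025*cos(z)^4 + 12.847*cos(z)^3 + 15.6229*cos(z)^2 - 12.2268*cos(z) + 1.9044)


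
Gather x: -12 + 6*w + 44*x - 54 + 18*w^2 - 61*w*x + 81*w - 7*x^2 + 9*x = 18*w^2 + 87*w - 7*x^2 + x*(53 - 61*w) - 66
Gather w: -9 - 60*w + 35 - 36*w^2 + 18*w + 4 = -36*w^2 - 42*w + 30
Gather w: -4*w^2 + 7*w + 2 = -4*w^2 + 7*w + 2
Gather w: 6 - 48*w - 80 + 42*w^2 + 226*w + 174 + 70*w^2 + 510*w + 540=112*w^2 + 688*w + 640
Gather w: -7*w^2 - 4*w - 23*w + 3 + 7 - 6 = -7*w^2 - 27*w + 4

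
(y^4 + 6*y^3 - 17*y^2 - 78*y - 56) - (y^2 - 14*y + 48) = y^4 + 6*y^3 - 18*y^2 - 64*y - 104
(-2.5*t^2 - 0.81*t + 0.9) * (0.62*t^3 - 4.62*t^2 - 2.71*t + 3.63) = -1.55*t^5 + 11.0478*t^4 + 11.0752*t^3 - 11.0379*t^2 - 5.3793*t + 3.267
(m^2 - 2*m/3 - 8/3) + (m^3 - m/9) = m^3 + m^2 - 7*m/9 - 8/3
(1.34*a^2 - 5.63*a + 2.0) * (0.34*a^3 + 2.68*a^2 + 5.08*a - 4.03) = 0.4556*a^5 + 1.677*a^4 - 7.6012*a^3 - 28.6406*a^2 + 32.8489*a - 8.06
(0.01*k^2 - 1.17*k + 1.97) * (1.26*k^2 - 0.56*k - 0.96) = 0.0126*k^4 - 1.4798*k^3 + 3.1278*k^2 + 0.0199999999999998*k - 1.8912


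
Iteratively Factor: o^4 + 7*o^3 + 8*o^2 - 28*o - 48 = (o + 3)*(o^3 + 4*o^2 - 4*o - 16) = (o - 2)*(o + 3)*(o^2 + 6*o + 8) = (o - 2)*(o + 3)*(o + 4)*(o + 2)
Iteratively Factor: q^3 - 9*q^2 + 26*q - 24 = (q - 4)*(q^2 - 5*q + 6) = (q - 4)*(q - 3)*(q - 2)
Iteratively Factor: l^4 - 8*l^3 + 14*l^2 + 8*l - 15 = (l - 5)*(l^3 - 3*l^2 - l + 3) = (l - 5)*(l - 1)*(l^2 - 2*l - 3) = (l - 5)*(l - 1)*(l + 1)*(l - 3)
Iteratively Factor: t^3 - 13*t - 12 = (t - 4)*(t^2 + 4*t + 3) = (t - 4)*(t + 3)*(t + 1)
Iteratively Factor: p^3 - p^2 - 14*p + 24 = (p + 4)*(p^2 - 5*p + 6) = (p - 2)*(p + 4)*(p - 3)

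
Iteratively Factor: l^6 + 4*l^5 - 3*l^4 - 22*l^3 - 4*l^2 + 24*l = (l + 3)*(l^5 + l^4 - 6*l^3 - 4*l^2 + 8*l) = (l + 2)*(l + 3)*(l^4 - l^3 - 4*l^2 + 4*l) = (l - 1)*(l + 2)*(l + 3)*(l^3 - 4*l) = l*(l - 1)*(l + 2)*(l + 3)*(l^2 - 4) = l*(l - 1)*(l + 2)^2*(l + 3)*(l - 2)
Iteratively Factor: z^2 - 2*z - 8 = (z + 2)*(z - 4)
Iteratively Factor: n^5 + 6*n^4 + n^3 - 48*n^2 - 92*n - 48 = (n + 2)*(n^4 + 4*n^3 - 7*n^2 - 34*n - 24) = (n + 2)*(n + 4)*(n^3 - 7*n - 6) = (n + 2)^2*(n + 4)*(n^2 - 2*n - 3) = (n + 1)*(n + 2)^2*(n + 4)*(n - 3)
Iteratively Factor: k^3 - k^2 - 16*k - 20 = (k + 2)*(k^2 - 3*k - 10) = (k - 5)*(k + 2)*(k + 2)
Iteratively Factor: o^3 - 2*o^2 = (o - 2)*(o^2) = o*(o - 2)*(o)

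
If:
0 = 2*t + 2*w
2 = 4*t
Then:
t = 1/2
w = -1/2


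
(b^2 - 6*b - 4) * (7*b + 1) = 7*b^3 - 41*b^2 - 34*b - 4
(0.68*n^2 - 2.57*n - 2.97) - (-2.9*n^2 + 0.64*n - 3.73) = 3.58*n^2 - 3.21*n + 0.76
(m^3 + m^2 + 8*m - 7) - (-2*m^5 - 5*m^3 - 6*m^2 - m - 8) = 2*m^5 + 6*m^3 + 7*m^2 + 9*m + 1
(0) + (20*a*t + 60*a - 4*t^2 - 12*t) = 20*a*t + 60*a - 4*t^2 - 12*t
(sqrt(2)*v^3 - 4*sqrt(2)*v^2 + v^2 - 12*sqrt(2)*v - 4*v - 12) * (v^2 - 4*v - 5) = sqrt(2)*v^5 - 8*sqrt(2)*v^4 + v^4 - 8*v^3 - sqrt(2)*v^3 - v^2 + 68*sqrt(2)*v^2 + 68*v + 60*sqrt(2)*v + 60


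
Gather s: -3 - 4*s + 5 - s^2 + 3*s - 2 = -s^2 - s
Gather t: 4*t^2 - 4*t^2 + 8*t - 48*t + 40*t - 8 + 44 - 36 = 0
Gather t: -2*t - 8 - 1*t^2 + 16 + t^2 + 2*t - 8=0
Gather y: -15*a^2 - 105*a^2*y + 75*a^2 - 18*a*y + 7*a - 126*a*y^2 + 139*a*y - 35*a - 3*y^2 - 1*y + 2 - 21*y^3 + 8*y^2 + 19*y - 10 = 60*a^2 - 28*a - 21*y^3 + y^2*(5 - 126*a) + y*(-105*a^2 + 121*a + 18) - 8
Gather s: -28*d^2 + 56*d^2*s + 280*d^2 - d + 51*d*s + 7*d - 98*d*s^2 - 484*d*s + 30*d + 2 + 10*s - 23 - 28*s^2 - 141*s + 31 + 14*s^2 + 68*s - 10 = 252*d^2 + 36*d + s^2*(-98*d - 14) + s*(56*d^2 - 433*d - 63)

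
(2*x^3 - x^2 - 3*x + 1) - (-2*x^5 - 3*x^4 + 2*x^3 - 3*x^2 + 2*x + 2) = 2*x^5 + 3*x^4 + 2*x^2 - 5*x - 1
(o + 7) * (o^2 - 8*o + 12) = o^3 - o^2 - 44*o + 84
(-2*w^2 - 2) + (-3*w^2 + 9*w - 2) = -5*w^2 + 9*w - 4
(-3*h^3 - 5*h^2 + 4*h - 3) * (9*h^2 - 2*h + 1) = -27*h^5 - 39*h^4 + 43*h^3 - 40*h^2 + 10*h - 3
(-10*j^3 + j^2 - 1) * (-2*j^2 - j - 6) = 20*j^5 + 8*j^4 + 59*j^3 - 4*j^2 + j + 6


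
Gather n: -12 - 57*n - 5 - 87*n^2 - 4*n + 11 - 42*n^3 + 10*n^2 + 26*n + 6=-42*n^3 - 77*n^2 - 35*n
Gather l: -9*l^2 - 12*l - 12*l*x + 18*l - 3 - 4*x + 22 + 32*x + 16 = -9*l^2 + l*(6 - 12*x) + 28*x + 35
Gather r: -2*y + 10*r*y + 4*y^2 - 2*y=10*r*y + 4*y^2 - 4*y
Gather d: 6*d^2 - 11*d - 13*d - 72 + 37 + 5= 6*d^2 - 24*d - 30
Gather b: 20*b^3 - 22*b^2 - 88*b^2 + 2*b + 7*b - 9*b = 20*b^3 - 110*b^2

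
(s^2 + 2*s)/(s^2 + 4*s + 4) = s/(s + 2)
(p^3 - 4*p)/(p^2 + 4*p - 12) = p*(p + 2)/(p + 6)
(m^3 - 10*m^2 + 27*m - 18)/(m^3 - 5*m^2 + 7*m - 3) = (m - 6)/(m - 1)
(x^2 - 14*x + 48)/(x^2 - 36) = (x - 8)/(x + 6)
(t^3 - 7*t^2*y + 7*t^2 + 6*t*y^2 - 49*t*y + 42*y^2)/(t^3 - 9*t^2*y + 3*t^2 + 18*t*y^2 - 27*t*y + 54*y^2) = (-t^2 + t*y - 7*t + 7*y)/(-t^2 + 3*t*y - 3*t + 9*y)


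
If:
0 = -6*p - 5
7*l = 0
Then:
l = 0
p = -5/6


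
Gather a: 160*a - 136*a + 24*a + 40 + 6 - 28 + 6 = 48*a + 24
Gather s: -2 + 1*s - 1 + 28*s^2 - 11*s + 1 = 28*s^2 - 10*s - 2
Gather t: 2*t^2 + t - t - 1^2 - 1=2*t^2 - 2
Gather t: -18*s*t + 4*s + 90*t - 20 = 4*s + t*(90 - 18*s) - 20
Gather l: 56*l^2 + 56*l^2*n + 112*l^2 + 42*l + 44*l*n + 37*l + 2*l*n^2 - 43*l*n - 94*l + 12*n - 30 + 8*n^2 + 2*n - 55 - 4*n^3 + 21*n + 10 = l^2*(56*n + 168) + l*(2*n^2 + n - 15) - 4*n^3 + 8*n^2 + 35*n - 75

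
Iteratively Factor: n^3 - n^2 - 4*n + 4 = (n - 2)*(n^2 + n - 2) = (n - 2)*(n - 1)*(n + 2)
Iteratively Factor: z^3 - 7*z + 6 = (z - 1)*(z^2 + z - 6) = (z - 1)*(z + 3)*(z - 2)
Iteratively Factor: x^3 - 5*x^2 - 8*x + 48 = (x - 4)*(x^2 - x - 12) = (x - 4)*(x + 3)*(x - 4)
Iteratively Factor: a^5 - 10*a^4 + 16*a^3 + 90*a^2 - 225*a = (a - 5)*(a^4 - 5*a^3 - 9*a^2 + 45*a) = a*(a - 5)*(a^3 - 5*a^2 - 9*a + 45) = a*(a - 5)*(a - 3)*(a^2 - 2*a - 15) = a*(a - 5)*(a - 3)*(a + 3)*(a - 5)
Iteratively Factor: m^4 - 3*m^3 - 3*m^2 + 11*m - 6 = (m - 3)*(m^3 - 3*m + 2) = (m - 3)*(m + 2)*(m^2 - 2*m + 1) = (m - 3)*(m - 1)*(m + 2)*(m - 1)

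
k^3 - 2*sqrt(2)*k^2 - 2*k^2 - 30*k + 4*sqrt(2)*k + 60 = (k - 2)*(k - 5*sqrt(2))*(k + 3*sqrt(2))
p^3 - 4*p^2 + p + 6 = (p - 3)*(p - 2)*(p + 1)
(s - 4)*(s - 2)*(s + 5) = s^3 - s^2 - 22*s + 40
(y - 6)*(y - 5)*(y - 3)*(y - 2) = y^4 - 16*y^3 + 91*y^2 - 216*y + 180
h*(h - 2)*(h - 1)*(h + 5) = h^4 + 2*h^3 - 13*h^2 + 10*h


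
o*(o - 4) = o^2 - 4*o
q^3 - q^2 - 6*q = q*(q - 3)*(q + 2)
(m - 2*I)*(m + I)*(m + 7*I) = m^3 + 6*I*m^2 + 9*m + 14*I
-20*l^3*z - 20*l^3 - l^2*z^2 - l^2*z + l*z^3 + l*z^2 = (-5*l + z)*(4*l + z)*(l*z + l)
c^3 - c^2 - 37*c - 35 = (c - 7)*(c + 1)*(c + 5)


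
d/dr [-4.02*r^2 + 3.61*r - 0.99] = 3.61 - 8.04*r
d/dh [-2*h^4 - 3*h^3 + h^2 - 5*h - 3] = -8*h^3 - 9*h^2 + 2*h - 5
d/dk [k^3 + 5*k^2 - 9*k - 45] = 3*k^2 + 10*k - 9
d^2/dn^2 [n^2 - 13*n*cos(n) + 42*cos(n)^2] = 13*n*cos(n) + 168*sin(n)^2 + 26*sin(n) - 82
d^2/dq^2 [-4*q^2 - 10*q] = -8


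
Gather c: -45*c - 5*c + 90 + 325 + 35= 450 - 50*c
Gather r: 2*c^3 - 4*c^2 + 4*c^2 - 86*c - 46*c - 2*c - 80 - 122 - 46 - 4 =2*c^3 - 134*c - 252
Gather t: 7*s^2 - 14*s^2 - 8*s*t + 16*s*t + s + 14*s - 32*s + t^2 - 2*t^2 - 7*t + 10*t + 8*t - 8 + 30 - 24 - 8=-7*s^2 - 17*s - t^2 + t*(8*s + 11) - 10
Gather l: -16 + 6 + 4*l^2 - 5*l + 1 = 4*l^2 - 5*l - 9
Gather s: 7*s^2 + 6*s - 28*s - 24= 7*s^2 - 22*s - 24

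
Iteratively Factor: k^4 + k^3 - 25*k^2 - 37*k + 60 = (k + 4)*(k^3 - 3*k^2 - 13*k + 15) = (k - 1)*(k + 4)*(k^2 - 2*k - 15) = (k - 1)*(k + 3)*(k + 4)*(k - 5)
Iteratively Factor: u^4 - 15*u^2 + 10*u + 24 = (u + 1)*(u^3 - u^2 - 14*u + 24) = (u - 3)*(u + 1)*(u^2 + 2*u - 8) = (u - 3)*(u - 2)*(u + 1)*(u + 4)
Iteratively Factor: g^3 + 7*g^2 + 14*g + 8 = (g + 2)*(g^2 + 5*g + 4) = (g + 2)*(g + 4)*(g + 1)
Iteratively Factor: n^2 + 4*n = (n)*(n + 4)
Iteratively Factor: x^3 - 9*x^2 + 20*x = (x - 4)*(x^2 - 5*x) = (x - 5)*(x - 4)*(x)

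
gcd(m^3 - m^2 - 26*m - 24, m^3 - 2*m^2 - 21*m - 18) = m^2 - 5*m - 6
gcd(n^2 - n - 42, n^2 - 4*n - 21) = n - 7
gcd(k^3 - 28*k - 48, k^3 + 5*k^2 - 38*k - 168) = k^2 - 2*k - 24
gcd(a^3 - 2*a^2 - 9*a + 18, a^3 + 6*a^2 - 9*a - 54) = a^2 - 9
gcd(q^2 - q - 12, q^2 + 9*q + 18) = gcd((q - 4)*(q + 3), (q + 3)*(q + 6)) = q + 3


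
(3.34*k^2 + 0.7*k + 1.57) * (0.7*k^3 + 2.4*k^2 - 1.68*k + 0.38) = 2.338*k^5 + 8.506*k^4 - 2.8322*k^3 + 3.8612*k^2 - 2.3716*k + 0.5966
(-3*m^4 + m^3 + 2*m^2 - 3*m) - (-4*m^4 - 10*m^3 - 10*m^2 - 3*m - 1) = m^4 + 11*m^3 + 12*m^2 + 1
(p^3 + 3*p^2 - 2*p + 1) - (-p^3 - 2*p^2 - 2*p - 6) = 2*p^3 + 5*p^2 + 7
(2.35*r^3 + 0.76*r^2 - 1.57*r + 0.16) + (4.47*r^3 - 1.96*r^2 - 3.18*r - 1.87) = 6.82*r^3 - 1.2*r^2 - 4.75*r - 1.71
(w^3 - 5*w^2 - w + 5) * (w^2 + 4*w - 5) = w^5 - w^4 - 26*w^3 + 26*w^2 + 25*w - 25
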